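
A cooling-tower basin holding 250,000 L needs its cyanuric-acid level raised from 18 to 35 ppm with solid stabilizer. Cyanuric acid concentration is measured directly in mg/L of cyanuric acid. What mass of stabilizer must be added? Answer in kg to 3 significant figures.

CYA to add: (35 − 18) = 17 mg/L × 250,000 L = 4250 g cyanuric acid.

4.25 kg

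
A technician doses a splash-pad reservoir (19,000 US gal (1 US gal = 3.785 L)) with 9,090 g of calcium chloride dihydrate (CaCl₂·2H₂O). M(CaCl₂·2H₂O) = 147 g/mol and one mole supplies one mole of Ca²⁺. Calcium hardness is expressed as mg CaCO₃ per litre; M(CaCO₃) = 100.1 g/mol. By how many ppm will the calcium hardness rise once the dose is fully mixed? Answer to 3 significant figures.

Volume: 19,000 US gal × 3.785 L/gal = 71,915 L.
Moles of Ca²⁺: 9,090 g ÷ 147 g/mol = 61.84 mol.
As CaCO₃: 61.84 mol × 100.1 g/mol = 6190 g.
Rise: 6190 g / 71,915 L × 1000 = 86.07 mg/L.

86.1 ppm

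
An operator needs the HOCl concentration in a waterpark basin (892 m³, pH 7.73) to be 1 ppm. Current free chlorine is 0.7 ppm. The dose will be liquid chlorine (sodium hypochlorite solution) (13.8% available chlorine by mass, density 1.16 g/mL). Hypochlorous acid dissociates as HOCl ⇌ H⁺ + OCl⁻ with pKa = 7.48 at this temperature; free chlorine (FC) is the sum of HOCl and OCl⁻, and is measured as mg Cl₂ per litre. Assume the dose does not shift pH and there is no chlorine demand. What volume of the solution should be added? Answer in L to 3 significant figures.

Volume: 892 m³ = 892,000 L.
[OCl⁻]/[HOCl] = 10^(pH − pKa) = 10^(7.73 − 7.48) = 1.778; fraction as HOCl = 1/(1 + 1.778) = 0.3599.
Free chlorine required for 1 ppm HOCl: 1 / 0.3599 = 2.778 ppm.
FC to add: 2.778 − 0.7 = 2.078 mg/L as Cl₂.
Cl₂ equivalent: 2.078 mg/L × 892,000 L = 1854 g.
Product at 13.8% available Cl: 1854 / 0.138 = 13,430 g.
Volume: 13,430 g ÷ 1.16 g/mL = 11,580 mL.

11.6 L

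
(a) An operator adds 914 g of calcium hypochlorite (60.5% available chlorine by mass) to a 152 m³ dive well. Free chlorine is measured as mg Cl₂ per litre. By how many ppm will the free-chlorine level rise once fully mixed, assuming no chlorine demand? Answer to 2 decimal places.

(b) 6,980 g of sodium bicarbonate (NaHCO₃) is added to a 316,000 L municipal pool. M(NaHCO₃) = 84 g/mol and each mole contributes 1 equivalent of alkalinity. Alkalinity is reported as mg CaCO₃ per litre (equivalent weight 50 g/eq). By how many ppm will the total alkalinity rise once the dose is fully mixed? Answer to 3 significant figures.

(a) 3.64 ppm; (b) 13.1 ppm

(a) Volume: 152 m³ = 152,000 L.
(a) Available chlorine delivered: 914 g × 0.605 = 553 g as Cl₂.
(a) Concentration rise: 553 g / 152,000 L = 3.638 mg/L = 3.64 ppm.

(b) Moles of NaHCO₃: 6,980 g ÷ 84 g/mol = 83.1 mol → 83.1 eq of alkalinity.
(b) As CaCO₃: 83.1 eq × 50 g/eq = 4155 g.
(b) Rise: 4155 g / 316,000 L × 1000 = 13.15 mg/L.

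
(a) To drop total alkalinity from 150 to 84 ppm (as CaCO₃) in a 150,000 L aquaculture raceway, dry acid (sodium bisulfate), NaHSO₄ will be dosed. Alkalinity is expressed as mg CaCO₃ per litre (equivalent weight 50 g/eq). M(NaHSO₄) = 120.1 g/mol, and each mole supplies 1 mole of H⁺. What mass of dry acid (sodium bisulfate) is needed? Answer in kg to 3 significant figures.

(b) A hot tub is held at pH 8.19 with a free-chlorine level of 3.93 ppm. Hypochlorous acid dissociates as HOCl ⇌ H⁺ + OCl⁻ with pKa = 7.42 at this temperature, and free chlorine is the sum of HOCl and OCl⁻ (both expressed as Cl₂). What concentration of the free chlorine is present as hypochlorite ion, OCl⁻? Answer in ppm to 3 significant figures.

(a) Alkalinity to neutralize: (150 − 84) = 66 mg/L as CaCO₃ × 150,000 L = 9900 g as CaCO₃.
(a) Equivalents of H⁺ required: 9900 ÷ 50 g/eq = 198 eq = 198 mol NaHSO₄.
(a) Mass of NaHSO₄: 198 × 120.1 = 23,780 g.

(b) [OCl⁻]/[HOCl] = 10^(pH − pKa) = 10^(8.19 − 7.42) = 10^0.77 = 5.888.
(b) Fraction as HOCl = 1 / (1 + 5.888) = 0.1452.
(b) OCl⁻ = (1 − 0.1452) × 3.93 ppm = 3.359 ppm.

(a) 23.8 kg; (b) 3.36 ppm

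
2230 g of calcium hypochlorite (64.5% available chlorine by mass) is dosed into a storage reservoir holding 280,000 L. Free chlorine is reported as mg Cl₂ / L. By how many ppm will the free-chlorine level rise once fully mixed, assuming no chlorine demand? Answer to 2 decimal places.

5.14 ppm

Available chlorine delivered: 2230 g × 0.645 = 1438 g as Cl₂.
Concentration rise: 1438 g / 280,000 L = 5.137 mg/L = 5.14 ppm.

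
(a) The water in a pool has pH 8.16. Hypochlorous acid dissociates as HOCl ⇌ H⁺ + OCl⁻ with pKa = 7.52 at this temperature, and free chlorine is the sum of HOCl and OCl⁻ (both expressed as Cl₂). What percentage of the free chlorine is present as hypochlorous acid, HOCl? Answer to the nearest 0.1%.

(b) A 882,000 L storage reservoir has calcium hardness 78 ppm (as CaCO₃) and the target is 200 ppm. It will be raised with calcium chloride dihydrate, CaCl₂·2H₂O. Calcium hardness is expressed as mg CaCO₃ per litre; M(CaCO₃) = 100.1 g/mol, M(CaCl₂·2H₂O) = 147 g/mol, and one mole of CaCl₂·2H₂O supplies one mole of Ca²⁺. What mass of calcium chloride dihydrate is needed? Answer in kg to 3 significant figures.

(a) 18.6%; (b) 158 kg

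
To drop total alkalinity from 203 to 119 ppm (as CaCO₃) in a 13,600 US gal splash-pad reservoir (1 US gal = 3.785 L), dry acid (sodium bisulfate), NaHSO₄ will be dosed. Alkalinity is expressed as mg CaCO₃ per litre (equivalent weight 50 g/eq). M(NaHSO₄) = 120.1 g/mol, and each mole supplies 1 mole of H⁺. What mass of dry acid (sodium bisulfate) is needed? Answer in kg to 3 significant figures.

Volume: 13,600 US gal × 3.785 L/gal = 51,476 L.
Alkalinity to neutralize: (203 − 119) = 84 mg/L as CaCO₃ × 51,476 L = 4324 g as CaCO₃.
Equivalents of H⁺ required: 4324 ÷ 50 g/eq = 86.48 eq = 86.48 mol NaHSO₄.
Mass of NaHSO₄: 86.48 × 120.1 = 10,390 g.

10.4 kg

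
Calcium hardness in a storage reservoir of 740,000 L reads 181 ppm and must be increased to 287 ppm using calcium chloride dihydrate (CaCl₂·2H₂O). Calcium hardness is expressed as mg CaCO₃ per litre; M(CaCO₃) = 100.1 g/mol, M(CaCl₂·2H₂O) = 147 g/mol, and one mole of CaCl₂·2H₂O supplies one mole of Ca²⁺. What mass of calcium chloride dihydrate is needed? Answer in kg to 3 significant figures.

Hardness to add: (287 − 181) = 106 mg/L as CaCO₃ × 740,000 L = 78,440 g as CaCO₃.
Moles of Ca²⁺ (1 mol Ca²⁺ ≡ 1 mol CaCO₃): 78,440 / 100.1 g/mol = 783.6 mol.
Mass of CaCl₂·2H₂O: 783.6 × 147 = 115,200 g.

115 kg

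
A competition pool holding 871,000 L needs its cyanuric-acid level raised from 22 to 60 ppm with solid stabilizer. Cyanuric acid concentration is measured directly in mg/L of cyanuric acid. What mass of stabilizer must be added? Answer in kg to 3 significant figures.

33.1 kg

CYA to add: (60 − 22) = 38 mg/L × 871,000 L = 33,100 g cyanuric acid.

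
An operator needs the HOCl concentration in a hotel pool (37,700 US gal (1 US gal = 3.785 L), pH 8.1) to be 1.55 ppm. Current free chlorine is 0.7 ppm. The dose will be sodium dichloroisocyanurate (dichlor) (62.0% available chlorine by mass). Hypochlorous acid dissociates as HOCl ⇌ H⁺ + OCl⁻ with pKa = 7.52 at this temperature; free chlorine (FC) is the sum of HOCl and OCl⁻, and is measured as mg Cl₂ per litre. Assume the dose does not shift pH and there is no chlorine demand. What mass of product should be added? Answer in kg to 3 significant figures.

1.55 kg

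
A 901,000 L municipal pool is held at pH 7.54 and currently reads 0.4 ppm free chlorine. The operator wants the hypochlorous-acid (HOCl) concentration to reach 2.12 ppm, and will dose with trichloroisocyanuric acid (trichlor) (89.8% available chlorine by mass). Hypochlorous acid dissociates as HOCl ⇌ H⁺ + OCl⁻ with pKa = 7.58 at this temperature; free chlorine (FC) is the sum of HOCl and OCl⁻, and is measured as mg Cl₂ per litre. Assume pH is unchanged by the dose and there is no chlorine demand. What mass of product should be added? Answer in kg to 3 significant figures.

[OCl⁻]/[HOCl] = 10^(pH − pKa) = 10^(7.54 − 7.58) = 0.912; fraction as HOCl = 1/(1 + 0.912) = 0.523.
Free chlorine required for 2.12 ppm HOCl: 2.12 / 0.523 = 4.053 ppm.
FC to add: 4.053 − 0.4 = 3.653 mg/L as Cl₂.
Cl₂ equivalent: 3.653 mg/L × 901,000 L = 3292 g.
Product at 89.8% available Cl: 3292 / 0.898 = 3666 g.

3.67 kg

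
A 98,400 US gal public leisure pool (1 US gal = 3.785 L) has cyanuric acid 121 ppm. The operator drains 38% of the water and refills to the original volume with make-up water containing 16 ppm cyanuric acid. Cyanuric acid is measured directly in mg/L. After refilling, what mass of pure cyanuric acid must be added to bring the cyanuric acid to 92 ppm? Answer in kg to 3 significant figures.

Volume: 98,400 US gal × 3.785 L/gal = 372,444 L.
After draining 38% and refilling: 121 × 0.62 + 16 × 0.38 = 81.1 ppm.
Deficit to target: 92 − 81.1 = 10.9 mg/L.
Mass: 10.9 mg/L × 372,444 L = 4060 g cyanuric acid.

4.06 kg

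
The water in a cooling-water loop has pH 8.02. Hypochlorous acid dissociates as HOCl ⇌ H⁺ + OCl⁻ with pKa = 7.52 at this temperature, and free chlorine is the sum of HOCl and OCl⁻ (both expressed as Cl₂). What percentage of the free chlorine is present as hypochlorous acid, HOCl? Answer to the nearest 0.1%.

[OCl⁻]/[HOCl] = 10^(pH − pKa) = 10^(8.02 − 7.52) = 10^0.50 = 3.162.
Fraction as HOCl = 1 / (1 + 3.162) = 0.2403.

24.0%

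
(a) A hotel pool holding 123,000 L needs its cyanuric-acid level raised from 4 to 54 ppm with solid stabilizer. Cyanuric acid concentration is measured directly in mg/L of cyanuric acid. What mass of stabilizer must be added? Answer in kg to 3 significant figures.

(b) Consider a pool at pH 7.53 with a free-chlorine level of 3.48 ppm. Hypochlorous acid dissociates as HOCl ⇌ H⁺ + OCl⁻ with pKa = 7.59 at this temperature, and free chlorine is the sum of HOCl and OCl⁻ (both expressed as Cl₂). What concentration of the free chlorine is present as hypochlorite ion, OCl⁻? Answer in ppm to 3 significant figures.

(a) CYA to add: (54 − 4) = 50 mg/L × 123,000 L = 6150 g cyanuric acid.

(b) [OCl⁻]/[HOCl] = 10^(pH − pKa) = 10^(7.53 − 7.59) = 10^-0.06 = 0.871.
(b) Fraction as HOCl = 1 / (1 + 0.871) = 0.5345.
(b) OCl⁻ = (1 − 0.5345) × 3.48 ppm = 1.62 ppm.

(a) 6.15 kg; (b) 1.62 ppm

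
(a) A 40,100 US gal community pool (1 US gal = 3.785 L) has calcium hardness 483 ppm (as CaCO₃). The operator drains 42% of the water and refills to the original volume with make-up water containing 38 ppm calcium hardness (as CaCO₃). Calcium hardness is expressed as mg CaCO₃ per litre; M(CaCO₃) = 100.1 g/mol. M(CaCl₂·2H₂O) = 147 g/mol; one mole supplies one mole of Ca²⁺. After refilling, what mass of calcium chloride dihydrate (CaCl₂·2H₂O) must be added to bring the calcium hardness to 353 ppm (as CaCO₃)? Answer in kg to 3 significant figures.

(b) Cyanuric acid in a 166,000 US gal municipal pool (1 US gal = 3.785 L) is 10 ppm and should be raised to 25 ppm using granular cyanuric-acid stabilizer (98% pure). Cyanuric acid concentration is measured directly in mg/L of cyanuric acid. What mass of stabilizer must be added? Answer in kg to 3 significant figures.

(a) Volume: 40,100 US gal × 3.785 L/gal = 151,778 L.
(a) After draining 42% and refilling: 483 × 0.58 + 38 × 0.42 = 296.1 ppm.
(a) Deficit to target: 353 − 296.1 = 56.9 mg/L.
(a) As CaCO₃: 56.9 mg/L × 151,778 L = 8636 g; ÷ 100.1 = 86.28 mol Ca²⁺.
(a) Mass: 86.28 × 147 = 12,680 g.

(b) Volume: 166,000 US gal × 3.785 L/gal = 628,310 L.
(b) CYA to add: (25 − 10) = 15 mg/L × 628,310 L = 9425 g cyanuric acid.
(b) At 98% purity: 9425 / 0.98 = 9617 g product.

(a) 12.7 kg; (b) 9.62 kg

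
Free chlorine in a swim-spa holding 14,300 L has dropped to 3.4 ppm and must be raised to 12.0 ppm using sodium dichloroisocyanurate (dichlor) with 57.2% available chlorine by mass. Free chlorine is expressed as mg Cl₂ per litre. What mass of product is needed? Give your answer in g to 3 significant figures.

215 g

Chlorine deficit: 12.0 − 3.4 = 8.6 ppm = 8.6 mg/L as Cl₂.
Cl₂ equivalent needed: 8.6 mg/L × 14,300 L = 123,000 mg = 123 g.
Product at 57.2% available chlorine: 123 / 0.572 = 215 g.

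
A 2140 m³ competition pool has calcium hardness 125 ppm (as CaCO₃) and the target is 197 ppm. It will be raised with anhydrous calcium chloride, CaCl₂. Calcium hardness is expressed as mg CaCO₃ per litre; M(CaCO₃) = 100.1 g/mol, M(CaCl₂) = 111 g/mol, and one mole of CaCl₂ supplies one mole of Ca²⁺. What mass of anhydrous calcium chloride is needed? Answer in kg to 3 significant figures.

171 kg

Volume: 2140 m³ = 2,140,000 L.
Hardness to add: (197 − 125) = 72 mg/L as CaCO₃ × 2,140,000 L = 154,100 g as CaCO₃.
Moles of Ca²⁺ (1 mol Ca²⁺ ≡ 1 mol CaCO₃): 154,100 / 100.1 g/mol = 1539 mol.
Mass of CaCl₂: 1539 × 111 = 170,900 g.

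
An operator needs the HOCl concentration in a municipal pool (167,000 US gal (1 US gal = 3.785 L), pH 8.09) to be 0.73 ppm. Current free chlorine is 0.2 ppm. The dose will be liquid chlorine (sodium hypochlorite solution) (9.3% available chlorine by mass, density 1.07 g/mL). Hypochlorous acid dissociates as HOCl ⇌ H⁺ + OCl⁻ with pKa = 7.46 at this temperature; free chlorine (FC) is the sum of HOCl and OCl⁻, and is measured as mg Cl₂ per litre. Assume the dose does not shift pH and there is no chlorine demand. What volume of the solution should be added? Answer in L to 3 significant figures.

Volume: 167,000 US gal × 3.785 L/gal = 632,095 L.
[OCl⁻]/[HOCl] = 10^(pH − pKa) = 10^(8.09 − 7.46) = 4.266; fraction as HOCl = 1/(1 + 4.266) = 0.1899.
Free chlorine required for 0.73 ppm HOCl: 0.73 / 0.1899 = 3.844 ppm.
FC to add: 3.844 − 0.2 = 3.644 mg/L as Cl₂.
Cl₂ equivalent: 3.644 mg/L × 632,095 L = 2303 g.
Product at 9.3% available Cl: 2303 / 0.093 = 24,770 g.
Volume: 24,770 g ÷ 1.07 g/mL = 23,150 mL.

23.1 L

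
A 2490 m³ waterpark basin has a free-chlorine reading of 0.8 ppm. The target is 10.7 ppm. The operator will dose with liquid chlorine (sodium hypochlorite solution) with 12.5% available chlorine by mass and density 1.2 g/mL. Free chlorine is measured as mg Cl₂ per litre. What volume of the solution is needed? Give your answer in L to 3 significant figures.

Volume: 2490 m³ = 2,490,000 L.
Chlorine deficit: 10.7 − 0.8 = 9.9 ppm = 9.9 mg/L as Cl₂.
Cl₂ equivalent needed: 9.9 mg/L × 2,490,000 L = 24,650,000 mg = 24,650 g.
Product at 12.5% available chlorine: 24,650 / 0.125 = 197,200 g.
Volume at density 1.2 g/mL: 197,200 g ÷ 1.2 g/mL = 164,300 mL.

164 L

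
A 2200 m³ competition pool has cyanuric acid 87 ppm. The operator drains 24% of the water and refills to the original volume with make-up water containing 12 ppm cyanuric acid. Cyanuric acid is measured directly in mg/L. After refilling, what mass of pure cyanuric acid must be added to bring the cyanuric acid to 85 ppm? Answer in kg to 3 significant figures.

35.2 kg

Volume: 2200 m³ = 2,200,000 L.
After draining 24% and refilling: 87 × 0.76 + 12 × 0.24 = 69 ppm.
Deficit to target: 85 − 69 = 16 mg/L.
Mass: 16 mg/L × 2,200,000 L = 35,200 g cyanuric acid.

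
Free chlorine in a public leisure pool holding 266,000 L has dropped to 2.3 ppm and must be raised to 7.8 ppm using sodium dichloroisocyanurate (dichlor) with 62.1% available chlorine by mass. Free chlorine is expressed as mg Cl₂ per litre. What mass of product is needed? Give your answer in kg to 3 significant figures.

Chlorine deficit: 7.8 − 2.3 = 5.5 ppm = 5.5 mg/L as Cl₂.
Cl₂ equivalent needed: 5.5 mg/L × 266,000 L = 1,463,000 mg = 1463 g.
Product at 62.1% available chlorine: 1463 / 0.621 = 2356 g.

2.36 kg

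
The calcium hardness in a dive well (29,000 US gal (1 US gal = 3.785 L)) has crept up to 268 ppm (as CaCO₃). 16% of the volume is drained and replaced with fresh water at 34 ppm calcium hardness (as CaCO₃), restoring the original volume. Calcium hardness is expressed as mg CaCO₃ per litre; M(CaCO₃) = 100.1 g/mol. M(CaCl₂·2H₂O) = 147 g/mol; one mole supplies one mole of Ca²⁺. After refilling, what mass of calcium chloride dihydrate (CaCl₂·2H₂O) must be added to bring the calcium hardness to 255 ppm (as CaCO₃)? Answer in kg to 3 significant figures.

Volume: 29,000 US gal × 3.785 L/gal = 109,765 L.
After draining 16% and refilling: 268 × 0.84 + 34 × 0.16 = 230.56 ppm.
Deficit to target: 255 − 230.56 = 24.44 mg/L.
As CaCO₃: 24.44 mg/L × 109,765 L = 2683 g; ÷ 100.1 = 26.8 mol Ca²⁺.
Mass: 26.8 × 147 = 3940 g.

3.94 kg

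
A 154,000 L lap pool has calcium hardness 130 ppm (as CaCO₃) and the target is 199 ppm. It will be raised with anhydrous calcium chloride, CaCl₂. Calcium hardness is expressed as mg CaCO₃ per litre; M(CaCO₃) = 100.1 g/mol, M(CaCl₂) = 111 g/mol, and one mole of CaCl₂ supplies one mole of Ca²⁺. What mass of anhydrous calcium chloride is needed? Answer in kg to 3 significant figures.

11.8 kg

Hardness to add: (199 − 130) = 69 mg/L as CaCO₃ × 154,000 L = 10,630 g as CaCO₃.
Moles of Ca²⁺ (1 mol Ca²⁺ ≡ 1 mol CaCO₃): 10,630 / 100.1 g/mol = 106.2 mol.
Mass of CaCl₂: 106.2 × 111 = 11,780 g.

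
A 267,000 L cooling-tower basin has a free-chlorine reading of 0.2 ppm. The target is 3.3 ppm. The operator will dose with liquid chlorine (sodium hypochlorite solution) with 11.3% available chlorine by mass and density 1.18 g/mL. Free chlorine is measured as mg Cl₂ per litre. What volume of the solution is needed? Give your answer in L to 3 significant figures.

6.21 L

Chlorine deficit: 3.3 − 0.2 = 3.1 ppm = 3.1 mg/L as Cl₂.
Cl₂ equivalent needed: 3.1 mg/L × 267,000 L = 827,700 mg = 827.7 g.
Product at 11.3% available chlorine: 827.7 / 0.113 = 7325 g.
Volume at density 1.18 g/mL: 7325 g ÷ 1.18 g/mL = 6207 mL.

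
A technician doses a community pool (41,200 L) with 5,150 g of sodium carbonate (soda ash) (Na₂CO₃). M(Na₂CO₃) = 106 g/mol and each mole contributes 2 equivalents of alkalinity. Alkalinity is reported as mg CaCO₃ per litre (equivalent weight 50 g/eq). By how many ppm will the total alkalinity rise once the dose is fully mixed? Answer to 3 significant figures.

118 ppm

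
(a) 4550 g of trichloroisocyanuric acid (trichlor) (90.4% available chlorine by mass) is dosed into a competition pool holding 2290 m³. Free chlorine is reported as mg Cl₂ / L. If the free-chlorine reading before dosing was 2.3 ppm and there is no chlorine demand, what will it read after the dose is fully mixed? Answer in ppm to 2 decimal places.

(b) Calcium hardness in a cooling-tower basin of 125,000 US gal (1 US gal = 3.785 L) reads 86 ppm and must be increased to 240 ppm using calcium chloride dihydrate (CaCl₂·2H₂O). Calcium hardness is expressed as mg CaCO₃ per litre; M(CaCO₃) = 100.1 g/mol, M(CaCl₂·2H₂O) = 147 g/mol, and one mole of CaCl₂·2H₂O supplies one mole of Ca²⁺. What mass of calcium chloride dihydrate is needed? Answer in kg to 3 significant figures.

(a) Volume: 2290 m³ = 2,290,000 L.
(a) Available chlorine delivered: 4550 g × 0.904 = 4113 g as Cl₂.
(a) Concentration rise: 4113 g / 2,290,000 L = 1.796 mg/L = 1.80 ppm.
(a) Final FC: 2.3 + 1.80 = 4.10 ppm.

(b) Volume: 125,000 US gal × 3.785 L/gal = 473,125 L.
(b) Hardness to add: (240 − 86) = 154 mg/L as CaCO₃ × 473,125 L = 72,860 g as CaCO₃.
(b) Moles of Ca²⁺ (1 mol Ca²⁺ ≡ 1 mol CaCO₃): 72,860 / 100.1 g/mol = 727.9 mol.
(b) Mass of CaCl₂·2H₂O: 727.9 × 147 = 107,000 g.

(a) 4.10 ppm; (b) 107 kg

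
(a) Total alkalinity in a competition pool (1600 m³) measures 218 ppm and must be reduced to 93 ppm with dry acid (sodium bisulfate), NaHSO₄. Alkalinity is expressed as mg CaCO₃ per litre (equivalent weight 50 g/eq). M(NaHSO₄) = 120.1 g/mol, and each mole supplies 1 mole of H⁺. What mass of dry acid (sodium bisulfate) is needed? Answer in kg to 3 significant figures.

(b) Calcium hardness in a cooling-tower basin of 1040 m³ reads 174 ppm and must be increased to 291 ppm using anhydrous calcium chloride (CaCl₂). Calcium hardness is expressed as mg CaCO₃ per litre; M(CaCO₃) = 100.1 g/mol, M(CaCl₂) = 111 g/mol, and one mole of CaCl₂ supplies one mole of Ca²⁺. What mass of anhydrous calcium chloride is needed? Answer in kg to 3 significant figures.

(a) 480 kg; (b) 135 kg

(a) Volume: 1600 m³ = 1,600,000 L.
(a) Alkalinity to neutralize: (218 − 93) = 125 mg/L as CaCO₃ × 1,600,000 L = 200,000 g as CaCO₃.
(a) Equivalents of H⁺ required: 200,000 ÷ 50 g/eq = 4000 eq = 4000 mol NaHSO₄.
(a) Mass of NaHSO₄: 4000 × 120.1 = 480,400 g.

(b) Volume: 1040 m³ = 1,040,000 L.
(b) Hardness to add: (291 − 174) = 117 mg/L as CaCO₃ × 1,040,000 L = 121,700 g as CaCO₃.
(b) Moles of Ca²⁺ (1 mol Ca²⁺ ≡ 1 mol CaCO₃): 121,700 / 100.1 g/mol = 1216 mol.
(b) Mass of CaCl₂: 1216 × 111 = 134,900 g.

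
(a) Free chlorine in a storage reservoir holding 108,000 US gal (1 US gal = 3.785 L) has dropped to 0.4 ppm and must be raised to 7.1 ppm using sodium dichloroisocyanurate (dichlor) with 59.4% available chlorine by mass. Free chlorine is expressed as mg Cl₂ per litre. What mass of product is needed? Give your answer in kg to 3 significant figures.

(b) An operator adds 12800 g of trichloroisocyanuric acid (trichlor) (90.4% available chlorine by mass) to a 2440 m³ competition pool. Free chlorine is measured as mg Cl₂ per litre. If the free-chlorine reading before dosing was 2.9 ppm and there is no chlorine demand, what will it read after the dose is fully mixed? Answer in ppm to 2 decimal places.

(a) 4.61 kg; (b) 7.64 ppm

(a) Volume: 108,000 US gal × 3.785 L/gal = 408,780 L.
(a) Chlorine deficit: 7.1 − 0.4 = 6.7 ppm = 6.7 mg/L as Cl₂.
(a) Cl₂ equivalent needed: 6.7 mg/L × 408,780 L = 2,739,000 mg = 2739 g.
(a) Product at 59.4% available chlorine: 2739 / 0.594 = 4611 g.

(b) Volume: 2440 m³ = 2,440,000 L.
(b) Available chlorine delivered: 12,800 g × 0.904 = 11,570 g as Cl₂.
(b) Concentration rise: 11,570 g / 2,440,000 L = 4.742 mg/L = 4.74 ppm.
(b) Final FC: 2.9 + 4.74 = 7.64 ppm.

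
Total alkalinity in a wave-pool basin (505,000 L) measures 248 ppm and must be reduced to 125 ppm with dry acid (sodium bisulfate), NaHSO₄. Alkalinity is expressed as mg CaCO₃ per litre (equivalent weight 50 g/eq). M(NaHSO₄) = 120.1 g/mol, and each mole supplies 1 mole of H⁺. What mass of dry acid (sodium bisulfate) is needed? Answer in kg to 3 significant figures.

149 kg

Alkalinity to neutralize: (248 − 125) = 123 mg/L as CaCO₃ × 505,000 L = 62,120 g as CaCO₃.
Equivalents of H⁺ required: 62,120 ÷ 50 g/eq = 1242 eq = 1242 mol NaHSO₄.
Mass of NaHSO₄: 1242 × 120.1 = 149,200 g.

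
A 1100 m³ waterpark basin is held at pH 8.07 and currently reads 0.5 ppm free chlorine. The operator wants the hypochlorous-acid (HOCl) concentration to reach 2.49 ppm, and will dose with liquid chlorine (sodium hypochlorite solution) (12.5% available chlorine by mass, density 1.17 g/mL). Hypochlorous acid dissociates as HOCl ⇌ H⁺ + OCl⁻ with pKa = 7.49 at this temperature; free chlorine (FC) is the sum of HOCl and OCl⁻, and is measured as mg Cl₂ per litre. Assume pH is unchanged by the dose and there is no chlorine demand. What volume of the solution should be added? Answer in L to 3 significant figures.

86.2 L

Volume: 1100 m³ = 1,100,000 L.
[OCl⁻]/[HOCl] = 10^(pH − pKa) = 10^(8.07 − 7.49) = 3.802; fraction as HOCl = 1/(1 + 3.802) = 0.2083.
Free chlorine required for 2.49 ppm HOCl: 2.49 / 0.2083 = 11.96 ppm.
FC to add: 11.96 − 0.5 = 11.46 mg/L as Cl₂.
Cl₂ equivalent: 11.46 mg/L × 1,100,000 L = 12,600 g.
Product at 12.5% available Cl: 12,600 / 0.125 = 100,800 g.
Volume: 100,800 g ÷ 1.17 g/mL = 86,170 mL.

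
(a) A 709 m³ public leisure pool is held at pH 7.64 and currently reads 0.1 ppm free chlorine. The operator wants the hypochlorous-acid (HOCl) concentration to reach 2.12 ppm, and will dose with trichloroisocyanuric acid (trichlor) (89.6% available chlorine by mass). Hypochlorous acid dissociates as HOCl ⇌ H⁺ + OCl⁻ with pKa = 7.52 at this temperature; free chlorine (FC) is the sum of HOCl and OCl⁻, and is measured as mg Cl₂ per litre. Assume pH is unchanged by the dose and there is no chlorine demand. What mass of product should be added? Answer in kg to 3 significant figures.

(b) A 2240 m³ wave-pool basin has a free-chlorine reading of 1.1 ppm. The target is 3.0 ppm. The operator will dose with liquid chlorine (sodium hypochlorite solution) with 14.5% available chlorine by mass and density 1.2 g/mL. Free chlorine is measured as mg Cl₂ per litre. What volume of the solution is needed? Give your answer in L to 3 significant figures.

(a) Volume: 709 m³ = 709,000 L.
(a) [OCl⁻]/[HOCl] = 10^(pH − pKa) = 10^(7.64 − 7.52) = 1.318; fraction as HOCl = 1/(1 + 1.318) = 0.4314.
(a) Free chlorine required for 2.12 ppm HOCl: 2.12 / 0.4314 = 4.915 ppm.
(a) FC to add: 4.915 − 0.1 = 4.815 mg/L as Cl₂.
(a) Cl₂ equivalent: 4.815 mg/L × 709,000 L = 3414 g.
(a) Product at 89.6% available Cl: 3414 / 0.896 = 3810 g.

(b) Volume: 2240 m³ = 2,240,000 L.
(b) Chlorine deficit: 3.0 − 1.1 = 1.9 ppm = 1.9 mg/L as Cl₂.
(b) Cl₂ equivalent needed: 1.9 mg/L × 2,240,000 L = 4,256,000 mg = 4256 g.
(b) Product at 14.5% available chlorine: 4256 / 0.145 = 29,350 g.
(b) Volume at density 1.2 g/mL: 29,350 g ÷ 1.2 g/mL = 24,460 mL.

(a) 3.81 kg; (b) 24.5 L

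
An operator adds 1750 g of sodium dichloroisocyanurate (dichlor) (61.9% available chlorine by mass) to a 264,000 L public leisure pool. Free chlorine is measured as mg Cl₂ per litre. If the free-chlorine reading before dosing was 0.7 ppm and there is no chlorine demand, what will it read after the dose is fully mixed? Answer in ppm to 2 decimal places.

Available chlorine delivered: 1750 g × 0.619 = 1083 g as Cl₂.
Concentration rise: 1083 g / 264,000 L = 4.103 mg/L = 4.10 ppm.
Final FC: 0.7 + 4.10 = 4.80 ppm.

4.80 ppm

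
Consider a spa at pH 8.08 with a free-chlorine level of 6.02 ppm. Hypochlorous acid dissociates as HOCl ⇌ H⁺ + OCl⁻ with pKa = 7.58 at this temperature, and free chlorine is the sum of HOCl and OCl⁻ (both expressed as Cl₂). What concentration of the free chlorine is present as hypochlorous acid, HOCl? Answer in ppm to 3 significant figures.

[OCl⁻]/[HOCl] = 10^(pH − pKa) = 10^(8.08 − 7.58) = 10^0.50 = 3.162.
Fraction as HOCl = 1 / (1 + 3.162) = 0.2403.
HOCl = 0.2403 × 6.02 ppm = 1.446 ppm.

1.45 ppm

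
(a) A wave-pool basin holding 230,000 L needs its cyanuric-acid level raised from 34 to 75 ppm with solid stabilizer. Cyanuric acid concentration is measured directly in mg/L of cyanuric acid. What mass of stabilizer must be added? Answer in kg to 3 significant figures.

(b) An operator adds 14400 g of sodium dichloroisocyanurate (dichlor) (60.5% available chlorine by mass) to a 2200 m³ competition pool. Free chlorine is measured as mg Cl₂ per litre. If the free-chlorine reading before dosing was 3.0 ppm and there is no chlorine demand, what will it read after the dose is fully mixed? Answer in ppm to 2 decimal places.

(a) 9.43 kg; (b) 6.96 ppm

(a) CYA to add: (75 − 34) = 41 mg/L × 230,000 L = 9430 g cyanuric acid.

(b) Volume: 2200 m³ = 2,200,000 L.
(b) Available chlorine delivered: 14,400 g × 0.605 = 8712 g as Cl₂.
(b) Concentration rise: 8712 g / 2,200,000 L = 3.96 mg/L = 3.96 ppm.
(b) Final FC: 3.0 + 3.96 = 6.96 ppm.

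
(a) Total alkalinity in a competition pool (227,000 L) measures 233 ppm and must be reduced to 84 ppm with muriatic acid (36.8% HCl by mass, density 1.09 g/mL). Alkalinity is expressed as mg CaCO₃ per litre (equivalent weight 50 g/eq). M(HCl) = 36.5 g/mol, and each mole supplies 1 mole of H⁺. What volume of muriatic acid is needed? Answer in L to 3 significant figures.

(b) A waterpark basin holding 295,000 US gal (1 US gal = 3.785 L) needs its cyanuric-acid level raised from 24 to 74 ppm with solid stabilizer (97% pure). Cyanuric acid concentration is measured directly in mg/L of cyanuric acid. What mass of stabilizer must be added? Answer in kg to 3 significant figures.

(a) Alkalinity to neutralize: (233 − 84) = 149 mg/L as CaCO₃ × 227,000 L = 33,820 g as CaCO₃.
(a) Equivalents of H⁺ required: 33,820 ÷ 50 g/eq = 676.5 eq = 676.5 mol HCl.
(a) Mass of HCl: 676.5 × 36.5 = 24,690 g.
(a) Mass of 36.8% solution: 24,690 / 0.368 = 67,090 g.
(a) Volume: 67,090 g ÷ 1.09 g/mL = 61,550 mL.

(b) Volume: 295,000 US gal × 3.785 L/gal = 1,116,575 L.
(b) CYA to add: (74 − 24) = 50 mg/L × 1,116,575 L = 55,830 g cyanuric acid.
(b) At 97% purity: 55,830 / 0.97 = 57,560 g product.

(a) 61.6 L; (b) 57.6 kg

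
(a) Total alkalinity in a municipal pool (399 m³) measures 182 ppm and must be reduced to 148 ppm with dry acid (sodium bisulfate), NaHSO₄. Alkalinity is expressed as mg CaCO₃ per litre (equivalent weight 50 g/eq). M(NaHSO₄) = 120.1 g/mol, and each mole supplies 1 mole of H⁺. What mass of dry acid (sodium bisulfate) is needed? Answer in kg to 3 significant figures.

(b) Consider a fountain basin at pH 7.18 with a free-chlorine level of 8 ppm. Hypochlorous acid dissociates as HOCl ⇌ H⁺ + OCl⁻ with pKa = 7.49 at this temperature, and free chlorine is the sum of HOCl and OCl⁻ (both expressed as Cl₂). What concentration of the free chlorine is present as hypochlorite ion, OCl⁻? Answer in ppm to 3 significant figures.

(a) Volume: 399 m³ = 399,000 L.
(a) Alkalinity to neutralize: (182 − 148) = 34 mg/L as CaCO₃ × 399,000 L = 13,570 g as CaCO₃.
(a) Equivalents of H⁺ required: 13,570 ÷ 50 g/eq = 271.3 eq = 271.3 mol NaHSO₄.
(a) Mass of NaHSO₄: 271.3 × 120.1 = 32,590 g.

(b) [OCl⁻]/[HOCl] = 10^(pH − pKa) = 10^(7.18 − 7.49) = 10^-0.31 = 0.4898.
(b) Fraction as HOCl = 1 / (1 + 0.4898) = 0.6712.
(b) OCl⁻ = (1 − 0.6712) × 8 ppm = 2.63 ppm.

(a) 32.6 kg; (b) 2.63 ppm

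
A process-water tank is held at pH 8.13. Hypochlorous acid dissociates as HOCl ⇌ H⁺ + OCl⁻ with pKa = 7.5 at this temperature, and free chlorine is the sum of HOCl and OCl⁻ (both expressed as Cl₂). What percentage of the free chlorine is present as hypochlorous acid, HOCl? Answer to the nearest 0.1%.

19.0%

[OCl⁻]/[HOCl] = 10^(pH − pKa) = 10^(8.13 − 7.5) = 10^0.63 = 4.266.
Fraction as HOCl = 1 / (1 + 4.266) = 0.1899.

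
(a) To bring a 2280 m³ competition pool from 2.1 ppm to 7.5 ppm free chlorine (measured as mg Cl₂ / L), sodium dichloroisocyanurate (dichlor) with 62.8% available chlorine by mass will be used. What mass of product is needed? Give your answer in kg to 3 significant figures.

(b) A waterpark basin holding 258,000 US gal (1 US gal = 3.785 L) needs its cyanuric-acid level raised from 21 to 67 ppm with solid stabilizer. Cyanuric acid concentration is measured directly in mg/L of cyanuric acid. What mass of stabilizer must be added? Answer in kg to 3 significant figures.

(a) 19.6 kg; (b) 44.9 kg

(a) Volume: 2280 m³ = 2,280,000 L.
(a) Chlorine deficit: 7.5 − 2.1 = 5.4 ppm = 5.4 mg/L as Cl₂.
(a) Cl₂ equivalent needed: 5.4 mg/L × 2,280,000 L = 12,310,000 mg = 12,310 g.
(a) Product at 62.8% available chlorine: 12,310 / 0.628 = 19,610 g.

(b) Volume: 258,000 US gal × 3.785 L/gal = 976,530 L.
(b) CYA to add: (67 − 21) = 46 mg/L × 976,530 L = 44,920 g cyanuric acid.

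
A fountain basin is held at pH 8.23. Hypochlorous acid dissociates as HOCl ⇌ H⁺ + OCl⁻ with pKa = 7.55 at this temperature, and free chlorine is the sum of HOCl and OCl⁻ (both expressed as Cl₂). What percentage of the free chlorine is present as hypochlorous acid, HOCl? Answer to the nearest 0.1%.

[OCl⁻]/[HOCl] = 10^(pH − pKa) = 10^(8.23 − 7.55) = 10^0.68 = 4.786.
Fraction as HOCl = 1 / (1 + 4.786) = 0.1728.

17.3%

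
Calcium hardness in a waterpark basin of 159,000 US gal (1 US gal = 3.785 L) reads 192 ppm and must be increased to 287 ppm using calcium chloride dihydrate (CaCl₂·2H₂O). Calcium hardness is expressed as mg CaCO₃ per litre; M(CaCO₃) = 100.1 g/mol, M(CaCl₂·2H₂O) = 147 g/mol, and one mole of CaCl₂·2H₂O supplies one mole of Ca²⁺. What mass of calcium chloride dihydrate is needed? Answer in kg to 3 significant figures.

84.0 kg

Volume: 159,000 US gal × 3.785 L/gal = 601,815 L.
Hardness to add: (287 − 192) = 95 mg/L as CaCO₃ × 601,815 L = 57,170 g as CaCO₃.
Moles of Ca²⁺ (1 mol Ca²⁺ ≡ 1 mol CaCO₃): 57,170 / 100.1 g/mol = 571.2 mol.
Mass of CaCl₂·2H₂O: 571.2 × 147 = 83,960 g.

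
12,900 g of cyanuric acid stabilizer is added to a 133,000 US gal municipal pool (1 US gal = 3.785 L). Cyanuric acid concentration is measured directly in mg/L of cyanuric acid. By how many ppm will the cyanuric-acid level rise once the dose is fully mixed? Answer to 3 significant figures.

25.6 ppm

Volume: 133,000 US gal × 3.785 L/gal = 503,405 L.
Rise: 12,900 g / 503,405 L × 1000 = 25.63 mg/L.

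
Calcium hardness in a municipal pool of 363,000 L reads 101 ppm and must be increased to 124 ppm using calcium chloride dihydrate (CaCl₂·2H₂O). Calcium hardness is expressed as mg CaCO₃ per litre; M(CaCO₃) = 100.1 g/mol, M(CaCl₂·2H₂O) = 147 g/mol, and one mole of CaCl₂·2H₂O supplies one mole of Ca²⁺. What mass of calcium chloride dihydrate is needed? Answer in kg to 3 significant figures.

12.3 kg

Hardness to add: (124 − 101) = 23 mg/L as CaCO₃ × 363,000 L = 8349 g as CaCO₃.
Moles of Ca²⁺ (1 mol Ca²⁺ ≡ 1 mol CaCO₃): 8349 / 100.1 g/mol = 83.41 mol.
Mass of CaCl₂·2H₂O: 83.41 × 147 = 12,260 g.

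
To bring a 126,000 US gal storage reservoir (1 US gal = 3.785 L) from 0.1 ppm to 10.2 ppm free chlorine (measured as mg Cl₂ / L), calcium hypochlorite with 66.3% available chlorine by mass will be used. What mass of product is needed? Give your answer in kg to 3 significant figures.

Volume: 126,000 US gal × 3.785 L/gal = 476,910 L.
Chlorine deficit: 10.2 − 0.1 = 10.1 ppm = 10.1 mg/L as Cl₂.
Cl₂ equivalent needed: 10.1 mg/L × 476,910 L = 4,817,000 mg = 4817 g.
Product at 66.3% available chlorine: 4817 / 0.663 = 7265 g.

7.27 kg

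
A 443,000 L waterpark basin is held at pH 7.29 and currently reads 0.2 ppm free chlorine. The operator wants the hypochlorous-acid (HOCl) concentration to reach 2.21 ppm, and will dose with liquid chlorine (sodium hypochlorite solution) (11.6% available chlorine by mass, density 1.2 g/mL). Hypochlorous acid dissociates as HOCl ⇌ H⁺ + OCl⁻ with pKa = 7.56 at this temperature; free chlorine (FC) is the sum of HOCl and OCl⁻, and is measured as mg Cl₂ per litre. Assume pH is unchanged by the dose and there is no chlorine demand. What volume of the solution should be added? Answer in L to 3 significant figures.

10.2 L

[OCl⁻]/[HOCl] = 10^(pH − pKa) = 10^(7.29 − 7.56) = 0.537; fraction as HOCl = 1/(1 + 0.537) = 0.6506.
Free chlorine required for 2.21 ppm HOCl: 2.21 / 0.6506 = 3.397 ppm.
FC to add: 3.397 − 0.2 = 3.197 mg/L as Cl₂.
Cl₂ equivalent: 3.197 mg/L × 443,000 L = 1416 g.
Product at 11.6% available Cl: 1416 / 0.116 = 12,210 g.
Volume: 12,210 g ÷ 1.2 g/mL = 10,170 mL.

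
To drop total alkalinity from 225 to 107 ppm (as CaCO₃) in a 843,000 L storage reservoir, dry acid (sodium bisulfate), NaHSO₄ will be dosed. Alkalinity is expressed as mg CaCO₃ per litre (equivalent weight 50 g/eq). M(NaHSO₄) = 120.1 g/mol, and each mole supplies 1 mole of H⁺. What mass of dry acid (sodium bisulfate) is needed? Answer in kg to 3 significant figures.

Alkalinity to neutralize: (225 − 107) = 118 mg/L as CaCO₃ × 843,000 L = 99,470 g as CaCO₃.
Equivalents of H⁺ required: 99,470 ÷ 50 g/eq = 1989 eq = 1989 mol NaHSO₄.
Mass of NaHSO₄: 1989 × 120.1 = 238,900 g.

239 kg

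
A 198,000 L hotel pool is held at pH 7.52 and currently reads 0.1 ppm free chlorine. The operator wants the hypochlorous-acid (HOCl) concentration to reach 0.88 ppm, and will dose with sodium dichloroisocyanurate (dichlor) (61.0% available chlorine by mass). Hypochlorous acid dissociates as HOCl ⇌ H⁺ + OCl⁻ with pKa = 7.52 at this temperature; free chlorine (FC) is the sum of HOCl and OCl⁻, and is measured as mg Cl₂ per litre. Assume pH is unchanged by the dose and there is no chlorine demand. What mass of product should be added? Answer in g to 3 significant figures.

[OCl⁻]/[HOCl] = 10^(pH − pKa) = 10^(7.52 − 7.52) = 1; fraction as HOCl = 1/(1 + 1) = 0.5.
Free chlorine required for 0.88 ppm HOCl: 0.88 / 0.5 = 1.76 ppm.
FC to add: 1.76 − 0.1 = 1.66 mg/L as Cl₂.
Cl₂ equivalent: 1.66 mg/L × 198,000 L = 328.7 g.
Product at 61.0% available Cl: 328.7 / 0.61 = 538.8 g.

539 g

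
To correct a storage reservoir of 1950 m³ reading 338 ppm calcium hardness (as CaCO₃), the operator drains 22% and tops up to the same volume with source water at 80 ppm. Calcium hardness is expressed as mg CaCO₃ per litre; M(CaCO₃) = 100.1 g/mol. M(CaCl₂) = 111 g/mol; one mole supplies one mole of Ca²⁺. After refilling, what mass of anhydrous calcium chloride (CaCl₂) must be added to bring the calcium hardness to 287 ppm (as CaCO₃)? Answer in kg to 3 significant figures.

Volume: 1950 m³ = 1,950,000 L.
After draining 22% and refilling: 338 × 0.78 + 80 × 0.22 = 281.24 ppm.
Deficit to target: 287 − 281.24 = 5.76 mg/L.
As CaCO₃: 5.76 mg/L × 1,950,000 L = 11,230 g; ÷ 100.1 = 112.2 mol Ca²⁺.
Mass: 112.2 × 111 = 12,460 g.

12.5 kg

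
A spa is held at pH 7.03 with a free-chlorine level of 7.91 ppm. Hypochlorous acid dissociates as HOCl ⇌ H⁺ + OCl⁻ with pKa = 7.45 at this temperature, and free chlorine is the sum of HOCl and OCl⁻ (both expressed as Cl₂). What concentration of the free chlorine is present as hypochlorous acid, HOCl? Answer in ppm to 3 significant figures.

[OCl⁻]/[HOCl] = 10^(pH − pKa) = 10^(7.03 − 7.45) = 10^-0.42 = 0.3802.
Fraction as HOCl = 1 / (1 + 0.3802) = 0.7245.
HOCl = 0.7245 × 7.91 ppm = 5.731 ppm.

5.73 ppm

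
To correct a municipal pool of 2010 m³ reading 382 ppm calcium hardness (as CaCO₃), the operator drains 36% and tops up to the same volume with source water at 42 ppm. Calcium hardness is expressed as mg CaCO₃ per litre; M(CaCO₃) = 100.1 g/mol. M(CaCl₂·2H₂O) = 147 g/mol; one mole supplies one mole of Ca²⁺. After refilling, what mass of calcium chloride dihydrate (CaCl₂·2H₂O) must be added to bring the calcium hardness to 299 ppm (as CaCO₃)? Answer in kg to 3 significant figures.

116 kg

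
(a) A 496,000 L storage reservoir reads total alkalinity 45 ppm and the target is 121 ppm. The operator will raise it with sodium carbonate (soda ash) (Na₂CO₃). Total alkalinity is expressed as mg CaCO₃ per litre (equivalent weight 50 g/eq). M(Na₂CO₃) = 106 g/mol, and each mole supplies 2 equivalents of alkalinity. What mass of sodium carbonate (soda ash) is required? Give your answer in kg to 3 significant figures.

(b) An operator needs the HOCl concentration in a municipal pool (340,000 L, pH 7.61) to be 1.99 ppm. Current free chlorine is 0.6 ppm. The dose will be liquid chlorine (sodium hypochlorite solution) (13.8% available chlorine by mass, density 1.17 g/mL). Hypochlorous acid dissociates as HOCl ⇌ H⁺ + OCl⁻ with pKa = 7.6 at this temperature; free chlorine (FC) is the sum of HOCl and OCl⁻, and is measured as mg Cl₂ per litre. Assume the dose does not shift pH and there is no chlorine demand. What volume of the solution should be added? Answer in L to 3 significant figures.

(a) 40.0 kg; (b) 7.22 L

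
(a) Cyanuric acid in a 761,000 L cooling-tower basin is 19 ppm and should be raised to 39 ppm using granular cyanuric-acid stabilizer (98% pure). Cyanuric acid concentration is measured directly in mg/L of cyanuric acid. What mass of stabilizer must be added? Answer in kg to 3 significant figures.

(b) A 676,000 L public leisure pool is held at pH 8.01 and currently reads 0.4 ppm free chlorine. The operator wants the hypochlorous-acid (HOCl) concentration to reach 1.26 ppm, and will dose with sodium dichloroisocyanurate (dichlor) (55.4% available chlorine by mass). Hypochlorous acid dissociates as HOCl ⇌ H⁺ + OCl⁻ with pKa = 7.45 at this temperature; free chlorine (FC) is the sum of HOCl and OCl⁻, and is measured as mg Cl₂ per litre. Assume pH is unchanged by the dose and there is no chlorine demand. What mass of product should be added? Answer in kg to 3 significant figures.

(a) 15.5 kg; (b) 6.63 kg

(a) CYA to add: (39 − 19) = 20 mg/L × 761,000 L = 15,220 g cyanuric acid.
(a) At 98% purity: 15,220 / 0.98 = 15,530 g product.

(b) [OCl⁻]/[HOCl] = 10^(pH − pKa) = 10^(8.01 − 7.45) = 3.631; fraction as HOCl = 1/(1 + 3.631) = 0.2159.
(b) Free chlorine required for 1.26 ppm HOCl: 1.26 / 0.2159 = 5.835 ppm.
(b) FC to add: 5.835 − 0.4 = 5.435 mg/L as Cl₂.
(b) Cl₂ equivalent: 5.435 mg/L × 676,000 L = 3674 g.
(b) Product at 55.4% available Cl: 3674 / 0.554 = 6632 g.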